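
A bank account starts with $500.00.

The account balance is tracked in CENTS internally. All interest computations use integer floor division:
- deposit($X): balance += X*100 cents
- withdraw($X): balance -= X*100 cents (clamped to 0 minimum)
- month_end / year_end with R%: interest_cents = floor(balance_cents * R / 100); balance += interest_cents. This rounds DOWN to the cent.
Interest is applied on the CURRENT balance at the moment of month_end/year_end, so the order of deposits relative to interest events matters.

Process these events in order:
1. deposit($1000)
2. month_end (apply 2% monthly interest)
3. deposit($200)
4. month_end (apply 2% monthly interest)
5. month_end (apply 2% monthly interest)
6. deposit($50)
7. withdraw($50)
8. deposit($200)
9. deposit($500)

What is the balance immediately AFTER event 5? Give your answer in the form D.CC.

After 1 (deposit($1000)): balance=$1500.00 total_interest=$0.00
After 2 (month_end (apply 2% monthly interest)): balance=$1530.00 total_interest=$30.00
After 3 (deposit($200)): balance=$1730.00 total_interest=$30.00
After 4 (month_end (apply 2% monthly interest)): balance=$1764.60 total_interest=$64.60
After 5 (month_end (apply 2% monthly interest)): balance=$1799.89 total_interest=$99.89

Answer: 1799.89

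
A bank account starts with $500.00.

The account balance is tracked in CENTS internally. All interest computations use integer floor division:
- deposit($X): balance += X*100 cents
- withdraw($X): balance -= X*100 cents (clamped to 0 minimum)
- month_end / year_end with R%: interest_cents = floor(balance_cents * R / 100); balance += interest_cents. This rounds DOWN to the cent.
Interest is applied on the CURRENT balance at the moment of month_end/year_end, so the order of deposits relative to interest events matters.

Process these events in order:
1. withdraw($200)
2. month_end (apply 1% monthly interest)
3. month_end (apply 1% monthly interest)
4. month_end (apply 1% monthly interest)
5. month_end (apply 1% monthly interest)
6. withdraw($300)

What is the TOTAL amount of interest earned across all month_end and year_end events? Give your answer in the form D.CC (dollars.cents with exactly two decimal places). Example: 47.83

Answer: 12.18

Derivation:
After 1 (withdraw($200)): balance=$300.00 total_interest=$0.00
After 2 (month_end (apply 1% monthly interest)): balance=$303.00 total_interest=$3.00
After 3 (month_end (apply 1% monthly interest)): balance=$306.03 total_interest=$6.03
After 4 (month_end (apply 1% monthly interest)): balance=$309.09 total_interest=$9.09
After 5 (month_end (apply 1% monthly interest)): balance=$312.18 total_interest=$12.18
After 6 (withdraw($300)): balance=$12.18 total_interest=$12.18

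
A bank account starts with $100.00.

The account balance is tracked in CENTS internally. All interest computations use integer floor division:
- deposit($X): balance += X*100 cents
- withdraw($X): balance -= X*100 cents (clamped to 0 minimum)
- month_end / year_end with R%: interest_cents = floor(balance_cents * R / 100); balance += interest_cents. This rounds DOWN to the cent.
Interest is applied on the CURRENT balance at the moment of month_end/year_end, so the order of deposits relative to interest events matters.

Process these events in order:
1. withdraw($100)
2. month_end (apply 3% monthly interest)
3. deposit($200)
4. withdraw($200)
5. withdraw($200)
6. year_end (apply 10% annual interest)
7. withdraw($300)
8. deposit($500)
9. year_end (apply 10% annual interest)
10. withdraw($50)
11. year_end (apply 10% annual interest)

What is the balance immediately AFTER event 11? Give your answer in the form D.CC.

After 1 (withdraw($100)): balance=$0.00 total_interest=$0.00
After 2 (month_end (apply 3% monthly interest)): balance=$0.00 total_interest=$0.00
After 3 (deposit($200)): balance=$200.00 total_interest=$0.00
After 4 (withdraw($200)): balance=$0.00 total_interest=$0.00
After 5 (withdraw($200)): balance=$0.00 total_interest=$0.00
After 6 (year_end (apply 10% annual interest)): balance=$0.00 total_interest=$0.00
After 7 (withdraw($300)): balance=$0.00 total_interest=$0.00
After 8 (deposit($500)): balance=$500.00 total_interest=$0.00
After 9 (year_end (apply 10% annual interest)): balance=$550.00 total_interest=$50.00
After 10 (withdraw($50)): balance=$500.00 total_interest=$50.00
After 11 (year_end (apply 10% annual interest)): balance=$550.00 total_interest=$100.00

Answer: 550.00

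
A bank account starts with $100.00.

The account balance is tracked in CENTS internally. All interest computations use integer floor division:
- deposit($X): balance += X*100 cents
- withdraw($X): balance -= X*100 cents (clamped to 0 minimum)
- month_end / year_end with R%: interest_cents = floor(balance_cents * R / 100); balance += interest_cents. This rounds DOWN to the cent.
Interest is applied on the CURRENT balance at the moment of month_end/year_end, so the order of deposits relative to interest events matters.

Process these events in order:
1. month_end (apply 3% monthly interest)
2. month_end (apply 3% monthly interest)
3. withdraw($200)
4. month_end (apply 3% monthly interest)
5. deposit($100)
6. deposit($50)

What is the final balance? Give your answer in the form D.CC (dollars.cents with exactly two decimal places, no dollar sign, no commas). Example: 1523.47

Answer: 150.00

Derivation:
After 1 (month_end (apply 3% monthly interest)): balance=$103.00 total_interest=$3.00
After 2 (month_end (apply 3% monthly interest)): balance=$106.09 total_interest=$6.09
After 3 (withdraw($200)): balance=$0.00 total_interest=$6.09
After 4 (month_end (apply 3% monthly interest)): balance=$0.00 total_interest=$6.09
After 5 (deposit($100)): balance=$100.00 total_interest=$6.09
After 6 (deposit($50)): balance=$150.00 total_interest=$6.09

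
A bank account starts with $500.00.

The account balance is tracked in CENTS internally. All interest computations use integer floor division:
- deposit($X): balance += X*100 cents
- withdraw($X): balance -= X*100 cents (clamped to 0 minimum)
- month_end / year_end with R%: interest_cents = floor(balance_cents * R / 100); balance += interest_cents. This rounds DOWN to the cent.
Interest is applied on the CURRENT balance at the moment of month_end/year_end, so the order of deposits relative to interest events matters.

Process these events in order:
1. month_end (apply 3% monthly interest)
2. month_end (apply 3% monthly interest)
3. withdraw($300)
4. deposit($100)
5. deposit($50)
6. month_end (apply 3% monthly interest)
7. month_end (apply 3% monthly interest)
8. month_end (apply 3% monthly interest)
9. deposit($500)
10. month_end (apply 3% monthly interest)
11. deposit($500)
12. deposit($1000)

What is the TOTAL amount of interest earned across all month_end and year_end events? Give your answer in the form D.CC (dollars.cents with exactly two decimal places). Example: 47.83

Answer: 93.18

Derivation:
After 1 (month_end (apply 3% monthly interest)): balance=$515.00 total_interest=$15.00
After 2 (month_end (apply 3% monthly interest)): balance=$530.45 total_interest=$30.45
After 3 (withdraw($300)): balance=$230.45 total_interest=$30.45
After 4 (deposit($100)): balance=$330.45 total_interest=$30.45
After 5 (deposit($50)): balance=$380.45 total_interest=$30.45
After 6 (month_end (apply 3% monthly interest)): balance=$391.86 total_interest=$41.86
After 7 (month_end (apply 3% monthly interest)): balance=$403.61 total_interest=$53.61
After 8 (month_end (apply 3% monthly interest)): balance=$415.71 total_interest=$65.71
After 9 (deposit($500)): balance=$915.71 total_interest=$65.71
After 10 (month_end (apply 3% monthly interest)): balance=$943.18 total_interest=$93.18
After 11 (deposit($500)): balance=$1443.18 total_interest=$93.18
After 12 (deposit($1000)): balance=$2443.18 total_interest=$93.18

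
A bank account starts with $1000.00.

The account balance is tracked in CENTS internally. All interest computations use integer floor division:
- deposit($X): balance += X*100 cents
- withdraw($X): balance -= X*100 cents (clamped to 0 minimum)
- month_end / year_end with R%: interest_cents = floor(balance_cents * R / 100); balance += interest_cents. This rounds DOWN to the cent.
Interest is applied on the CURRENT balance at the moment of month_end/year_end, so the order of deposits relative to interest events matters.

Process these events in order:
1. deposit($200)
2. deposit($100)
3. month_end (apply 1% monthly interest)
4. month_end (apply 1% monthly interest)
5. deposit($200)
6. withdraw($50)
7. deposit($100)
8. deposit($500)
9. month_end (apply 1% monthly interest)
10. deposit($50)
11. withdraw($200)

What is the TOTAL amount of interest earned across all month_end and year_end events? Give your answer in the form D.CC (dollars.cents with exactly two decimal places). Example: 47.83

Answer: 46.89

Derivation:
After 1 (deposit($200)): balance=$1200.00 total_interest=$0.00
After 2 (deposit($100)): balance=$1300.00 total_interest=$0.00
After 3 (month_end (apply 1% monthly interest)): balance=$1313.00 total_interest=$13.00
After 4 (month_end (apply 1% monthly interest)): balance=$1326.13 total_interest=$26.13
After 5 (deposit($200)): balance=$1526.13 total_interest=$26.13
After 6 (withdraw($50)): balance=$1476.13 total_interest=$26.13
After 7 (deposit($100)): balance=$1576.13 total_interest=$26.13
After 8 (deposit($500)): balance=$2076.13 total_interest=$26.13
After 9 (month_end (apply 1% monthly interest)): balance=$2096.89 total_interest=$46.89
After 10 (deposit($50)): balance=$2146.89 total_interest=$46.89
After 11 (withdraw($200)): balance=$1946.89 total_interest=$46.89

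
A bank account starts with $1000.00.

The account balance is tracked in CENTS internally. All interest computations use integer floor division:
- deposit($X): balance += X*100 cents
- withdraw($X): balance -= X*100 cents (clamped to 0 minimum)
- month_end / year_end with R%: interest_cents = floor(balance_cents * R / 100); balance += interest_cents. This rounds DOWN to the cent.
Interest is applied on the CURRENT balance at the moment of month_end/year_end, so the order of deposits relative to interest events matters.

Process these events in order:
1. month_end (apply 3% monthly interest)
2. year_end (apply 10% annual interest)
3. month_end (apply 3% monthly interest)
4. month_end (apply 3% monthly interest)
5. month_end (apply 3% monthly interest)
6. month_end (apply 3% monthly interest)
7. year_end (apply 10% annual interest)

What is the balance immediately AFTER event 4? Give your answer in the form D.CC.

Answer: 1201.99

Derivation:
After 1 (month_end (apply 3% monthly interest)): balance=$1030.00 total_interest=$30.00
After 2 (year_end (apply 10% annual interest)): balance=$1133.00 total_interest=$133.00
After 3 (month_end (apply 3% monthly interest)): balance=$1166.99 total_interest=$166.99
After 4 (month_end (apply 3% monthly interest)): balance=$1201.99 total_interest=$201.99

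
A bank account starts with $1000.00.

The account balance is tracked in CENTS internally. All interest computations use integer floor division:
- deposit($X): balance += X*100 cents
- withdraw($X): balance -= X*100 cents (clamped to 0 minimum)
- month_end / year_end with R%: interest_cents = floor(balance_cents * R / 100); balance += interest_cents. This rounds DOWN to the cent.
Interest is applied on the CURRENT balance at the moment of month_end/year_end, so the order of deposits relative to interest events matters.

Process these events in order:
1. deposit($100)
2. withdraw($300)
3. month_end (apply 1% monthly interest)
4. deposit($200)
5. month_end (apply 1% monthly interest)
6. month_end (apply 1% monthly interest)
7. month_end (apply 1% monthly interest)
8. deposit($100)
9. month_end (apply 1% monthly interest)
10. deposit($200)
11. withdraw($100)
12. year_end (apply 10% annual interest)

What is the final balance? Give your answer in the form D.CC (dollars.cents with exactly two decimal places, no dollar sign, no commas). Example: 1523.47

Answer: 1374.91

Derivation:
After 1 (deposit($100)): balance=$1100.00 total_interest=$0.00
After 2 (withdraw($300)): balance=$800.00 total_interest=$0.00
After 3 (month_end (apply 1% monthly interest)): balance=$808.00 total_interest=$8.00
After 4 (deposit($200)): balance=$1008.00 total_interest=$8.00
After 5 (month_end (apply 1% monthly interest)): balance=$1018.08 total_interest=$18.08
After 6 (month_end (apply 1% monthly interest)): balance=$1028.26 total_interest=$28.26
After 7 (month_end (apply 1% monthly interest)): balance=$1038.54 total_interest=$38.54
After 8 (deposit($100)): balance=$1138.54 total_interest=$38.54
After 9 (month_end (apply 1% monthly interest)): balance=$1149.92 total_interest=$49.92
After 10 (deposit($200)): balance=$1349.92 total_interest=$49.92
After 11 (withdraw($100)): balance=$1249.92 total_interest=$49.92
After 12 (year_end (apply 10% annual interest)): balance=$1374.91 total_interest=$174.91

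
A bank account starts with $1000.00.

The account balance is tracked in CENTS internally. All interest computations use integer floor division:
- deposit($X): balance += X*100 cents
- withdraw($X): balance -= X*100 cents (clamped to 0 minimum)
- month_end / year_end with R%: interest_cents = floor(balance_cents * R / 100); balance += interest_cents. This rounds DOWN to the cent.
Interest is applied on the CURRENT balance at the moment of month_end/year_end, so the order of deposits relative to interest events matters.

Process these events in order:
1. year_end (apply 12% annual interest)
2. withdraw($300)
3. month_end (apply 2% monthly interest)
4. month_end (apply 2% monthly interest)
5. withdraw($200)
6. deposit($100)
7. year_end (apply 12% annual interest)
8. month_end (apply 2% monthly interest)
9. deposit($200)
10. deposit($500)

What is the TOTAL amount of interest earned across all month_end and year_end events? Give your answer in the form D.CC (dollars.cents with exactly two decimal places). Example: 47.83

Answer: 260.35

Derivation:
After 1 (year_end (apply 12% annual interest)): balance=$1120.00 total_interest=$120.00
After 2 (withdraw($300)): balance=$820.00 total_interest=$120.00
After 3 (month_end (apply 2% monthly interest)): balance=$836.40 total_interest=$136.40
After 4 (month_end (apply 2% monthly interest)): balance=$853.12 total_interest=$153.12
After 5 (withdraw($200)): balance=$653.12 total_interest=$153.12
After 6 (deposit($100)): balance=$753.12 total_interest=$153.12
After 7 (year_end (apply 12% annual interest)): balance=$843.49 total_interest=$243.49
After 8 (month_end (apply 2% monthly interest)): balance=$860.35 total_interest=$260.35
After 9 (deposit($200)): balance=$1060.35 total_interest=$260.35
After 10 (deposit($500)): balance=$1560.35 total_interest=$260.35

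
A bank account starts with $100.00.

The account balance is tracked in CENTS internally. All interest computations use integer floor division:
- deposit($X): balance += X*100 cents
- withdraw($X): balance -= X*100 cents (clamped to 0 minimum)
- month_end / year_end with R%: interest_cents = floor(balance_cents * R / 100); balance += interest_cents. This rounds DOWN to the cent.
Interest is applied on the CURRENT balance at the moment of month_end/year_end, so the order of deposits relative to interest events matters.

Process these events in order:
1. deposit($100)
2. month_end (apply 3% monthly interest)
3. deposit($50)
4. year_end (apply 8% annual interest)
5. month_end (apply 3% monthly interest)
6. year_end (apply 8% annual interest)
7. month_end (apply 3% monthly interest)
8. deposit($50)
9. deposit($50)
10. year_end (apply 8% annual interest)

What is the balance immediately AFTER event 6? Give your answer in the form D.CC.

Answer: 307.55

Derivation:
After 1 (deposit($100)): balance=$200.00 total_interest=$0.00
After 2 (month_end (apply 3% monthly interest)): balance=$206.00 total_interest=$6.00
After 3 (deposit($50)): balance=$256.00 total_interest=$6.00
After 4 (year_end (apply 8% annual interest)): balance=$276.48 total_interest=$26.48
After 5 (month_end (apply 3% monthly interest)): balance=$284.77 total_interest=$34.77
After 6 (year_end (apply 8% annual interest)): balance=$307.55 total_interest=$57.55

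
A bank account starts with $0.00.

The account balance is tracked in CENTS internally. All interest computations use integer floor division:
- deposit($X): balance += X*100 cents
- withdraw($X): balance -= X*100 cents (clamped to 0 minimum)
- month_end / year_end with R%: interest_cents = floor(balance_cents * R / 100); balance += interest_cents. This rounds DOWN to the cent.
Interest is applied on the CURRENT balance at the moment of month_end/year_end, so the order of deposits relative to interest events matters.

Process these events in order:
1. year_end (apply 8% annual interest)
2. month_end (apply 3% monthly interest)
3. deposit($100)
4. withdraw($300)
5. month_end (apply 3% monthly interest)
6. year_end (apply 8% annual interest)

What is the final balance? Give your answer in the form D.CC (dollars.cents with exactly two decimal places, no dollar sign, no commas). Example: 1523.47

Answer: 0.00

Derivation:
After 1 (year_end (apply 8% annual interest)): balance=$0.00 total_interest=$0.00
After 2 (month_end (apply 3% monthly interest)): balance=$0.00 total_interest=$0.00
After 3 (deposit($100)): balance=$100.00 total_interest=$0.00
After 4 (withdraw($300)): balance=$0.00 total_interest=$0.00
After 5 (month_end (apply 3% monthly interest)): balance=$0.00 total_interest=$0.00
After 6 (year_end (apply 8% annual interest)): balance=$0.00 total_interest=$0.00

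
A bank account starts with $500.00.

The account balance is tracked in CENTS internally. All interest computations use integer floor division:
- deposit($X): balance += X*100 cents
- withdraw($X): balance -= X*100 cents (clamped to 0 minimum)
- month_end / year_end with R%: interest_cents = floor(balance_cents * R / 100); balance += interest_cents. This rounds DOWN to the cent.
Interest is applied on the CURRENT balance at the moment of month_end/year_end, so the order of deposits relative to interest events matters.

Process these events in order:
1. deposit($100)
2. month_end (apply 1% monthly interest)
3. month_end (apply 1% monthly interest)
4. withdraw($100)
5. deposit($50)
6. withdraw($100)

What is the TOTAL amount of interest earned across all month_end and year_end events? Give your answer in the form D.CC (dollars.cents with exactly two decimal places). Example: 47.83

Answer: 12.06

Derivation:
After 1 (deposit($100)): balance=$600.00 total_interest=$0.00
After 2 (month_end (apply 1% monthly interest)): balance=$606.00 total_interest=$6.00
After 3 (month_end (apply 1% monthly interest)): balance=$612.06 total_interest=$12.06
After 4 (withdraw($100)): balance=$512.06 total_interest=$12.06
After 5 (deposit($50)): balance=$562.06 total_interest=$12.06
After 6 (withdraw($100)): balance=$462.06 total_interest=$12.06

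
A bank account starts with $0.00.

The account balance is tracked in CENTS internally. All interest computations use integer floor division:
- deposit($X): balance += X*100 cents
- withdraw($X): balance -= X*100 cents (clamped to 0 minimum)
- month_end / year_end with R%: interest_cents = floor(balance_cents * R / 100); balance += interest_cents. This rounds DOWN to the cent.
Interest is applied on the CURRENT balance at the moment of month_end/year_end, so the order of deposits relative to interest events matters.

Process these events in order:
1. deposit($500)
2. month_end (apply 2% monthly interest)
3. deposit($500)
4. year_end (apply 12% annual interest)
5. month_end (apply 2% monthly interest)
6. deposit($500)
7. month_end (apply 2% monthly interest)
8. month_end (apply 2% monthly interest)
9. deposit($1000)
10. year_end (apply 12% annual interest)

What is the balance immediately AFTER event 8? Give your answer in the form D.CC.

Answer: 1720.62

Derivation:
After 1 (deposit($500)): balance=$500.00 total_interest=$0.00
After 2 (month_end (apply 2% monthly interest)): balance=$510.00 total_interest=$10.00
After 3 (deposit($500)): balance=$1010.00 total_interest=$10.00
After 4 (year_end (apply 12% annual interest)): balance=$1131.20 total_interest=$131.20
After 5 (month_end (apply 2% monthly interest)): balance=$1153.82 total_interest=$153.82
After 6 (deposit($500)): balance=$1653.82 total_interest=$153.82
After 7 (month_end (apply 2% monthly interest)): balance=$1686.89 total_interest=$186.89
After 8 (month_end (apply 2% monthly interest)): balance=$1720.62 total_interest=$220.62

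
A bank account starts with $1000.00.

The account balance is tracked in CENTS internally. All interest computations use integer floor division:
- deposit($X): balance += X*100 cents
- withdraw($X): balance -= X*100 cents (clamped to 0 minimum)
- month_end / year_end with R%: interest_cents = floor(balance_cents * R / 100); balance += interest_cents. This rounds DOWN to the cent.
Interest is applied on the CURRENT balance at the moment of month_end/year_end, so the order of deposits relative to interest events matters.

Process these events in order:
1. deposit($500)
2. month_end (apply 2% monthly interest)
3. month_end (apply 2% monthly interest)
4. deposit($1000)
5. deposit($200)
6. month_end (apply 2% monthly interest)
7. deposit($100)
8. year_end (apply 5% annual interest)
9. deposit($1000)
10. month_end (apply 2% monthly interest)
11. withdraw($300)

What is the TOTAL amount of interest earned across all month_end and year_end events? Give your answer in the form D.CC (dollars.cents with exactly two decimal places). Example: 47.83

After 1 (deposit($500)): balance=$1500.00 total_interest=$0.00
After 2 (month_end (apply 2% monthly interest)): balance=$1530.00 total_interest=$30.00
After 3 (month_end (apply 2% monthly interest)): balance=$1560.60 total_interest=$60.60
After 4 (deposit($1000)): balance=$2560.60 total_interest=$60.60
After 5 (deposit($200)): balance=$2760.60 total_interest=$60.60
After 6 (month_end (apply 2% monthly interest)): balance=$2815.81 total_interest=$115.81
After 7 (deposit($100)): balance=$2915.81 total_interest=$115.81
After 8 (year_end (apply 5% annual interest)): balance=$3061.60 total_interest=$261.60
After 9 (deposit($1000)): balance=$4061.60 total_interest=$261.60
After 10 (month_end (apply 2% monthly interest)): balance=$4142.83 total_interest=$342.83
After 11 (withdraw($300)): balance=$3842.83 total_interest=$342.83

Answer: 342.83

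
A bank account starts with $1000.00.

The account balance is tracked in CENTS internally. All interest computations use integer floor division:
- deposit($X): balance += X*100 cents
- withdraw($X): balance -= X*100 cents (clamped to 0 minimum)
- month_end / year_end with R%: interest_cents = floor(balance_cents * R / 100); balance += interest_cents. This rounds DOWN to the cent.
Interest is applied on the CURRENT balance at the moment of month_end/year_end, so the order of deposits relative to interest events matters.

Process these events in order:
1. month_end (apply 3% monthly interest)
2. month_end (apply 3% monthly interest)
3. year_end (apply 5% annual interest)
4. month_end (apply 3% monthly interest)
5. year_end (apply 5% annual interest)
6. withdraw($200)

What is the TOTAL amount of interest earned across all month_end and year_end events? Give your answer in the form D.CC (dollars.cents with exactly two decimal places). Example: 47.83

After 1 (month_end (apply 3% monthly interest)): balance=$1030.00 total_interest=$30.00
After 2 (month_end (apply 3% monthly interest)): balance=$1060.90 total_interest=$60.90
After 3 (year_end (apply 5% annual interest)): balance=$1113.94 total_interest=$113.94
After 4 (month_end (apply 3% monthly interest)): balance=$1147.35 total_interest=$147.35
After 5 (year_end (apply 5% annual interest)): balance=$1204.71 total_interest=$204.71
After 6 (withdraw($200)): balance=$1004.71 total_interest=$204.71

Answer: 204.71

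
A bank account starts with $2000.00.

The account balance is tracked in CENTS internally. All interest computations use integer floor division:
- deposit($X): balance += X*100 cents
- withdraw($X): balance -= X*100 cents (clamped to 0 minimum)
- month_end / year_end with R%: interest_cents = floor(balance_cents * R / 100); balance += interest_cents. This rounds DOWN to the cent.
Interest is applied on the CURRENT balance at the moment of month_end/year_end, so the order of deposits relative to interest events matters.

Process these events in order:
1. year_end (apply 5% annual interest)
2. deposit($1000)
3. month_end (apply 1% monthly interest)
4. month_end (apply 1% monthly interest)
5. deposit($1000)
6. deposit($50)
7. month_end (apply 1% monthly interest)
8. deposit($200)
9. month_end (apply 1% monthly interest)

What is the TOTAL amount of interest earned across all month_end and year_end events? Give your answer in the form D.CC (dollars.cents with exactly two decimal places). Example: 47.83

After 1 (year_end (apply 5% annual interest)): balance=$2100.00 total_interest=$100.00
After 2 (deposit($1000)): balance=$3100.00 total_interest=$100.00
After 3 (month_end (apply 1% monthly interest)): balance=$3131.00 total_interest=$131.00
After 4 (month_end (apply 1% monthly interest)): balance=$3162.31 total_interest=$162.31
After 5 (deposit($1000)): balance=$4162.31 total_interest=$162.31
After 6 (deposit($50)): balance=$4212.31 total_interest=$162.31
After 7 (month_end (apply 1% monthly interest)): balance=$4254.43 total_interest=$204.43
After 8 (deposit($200)): balance=$4454.43 total_interest=$204.43
After 9 (month_end (apply 1% monthly interest)): balance=$4498.97 total_interest=$248.97

Answer: 248.97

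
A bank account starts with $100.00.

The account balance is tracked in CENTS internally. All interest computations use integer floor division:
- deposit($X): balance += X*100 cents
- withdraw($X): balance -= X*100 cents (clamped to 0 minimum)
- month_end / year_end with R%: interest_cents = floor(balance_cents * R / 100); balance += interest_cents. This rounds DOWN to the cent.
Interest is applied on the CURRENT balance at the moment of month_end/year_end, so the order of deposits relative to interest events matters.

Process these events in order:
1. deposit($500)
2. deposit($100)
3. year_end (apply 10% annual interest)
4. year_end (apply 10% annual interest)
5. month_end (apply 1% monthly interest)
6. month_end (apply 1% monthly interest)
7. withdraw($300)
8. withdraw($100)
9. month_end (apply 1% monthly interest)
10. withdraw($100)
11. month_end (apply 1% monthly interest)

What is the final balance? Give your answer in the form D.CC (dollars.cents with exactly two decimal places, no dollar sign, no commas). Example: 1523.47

After 1 (deposit($500)): balance=$600.00 total_interest=$0.00
After 2 (deposit($100)): balance=$700.00 total_interest=$0.00
After 3 (year_end (apply 10% annual interest)): balance=$770.00 total_interest=$70.00
After 4 (year_end (apply 10% annual interest)): balance=$847.00 total_interest=$147.00
After 5 (month_end (apply 1% monthly interest)): balance=$855.47 total_interest=$155.47
After 6 (month_end (apply 1% monthly interest)): balance=$864.02 total_interest=$164.02
After 7 (withdraw($300)): balance=$564.02 total_interest=$164.02
After 8 (withdraw($100)): balance=$464.02 total_interest=$164.02
After 9 (month_end (apply 1% monthly interest)): balance=$468.66 total_interest=$168.66
After 10 (withdraw($100)): balance=$368.66 total_interest=$168.66
After 11 (month_end (apply 1% monthly interest)): balance=$372.34 total_interest=$172.34

Answer: 372.34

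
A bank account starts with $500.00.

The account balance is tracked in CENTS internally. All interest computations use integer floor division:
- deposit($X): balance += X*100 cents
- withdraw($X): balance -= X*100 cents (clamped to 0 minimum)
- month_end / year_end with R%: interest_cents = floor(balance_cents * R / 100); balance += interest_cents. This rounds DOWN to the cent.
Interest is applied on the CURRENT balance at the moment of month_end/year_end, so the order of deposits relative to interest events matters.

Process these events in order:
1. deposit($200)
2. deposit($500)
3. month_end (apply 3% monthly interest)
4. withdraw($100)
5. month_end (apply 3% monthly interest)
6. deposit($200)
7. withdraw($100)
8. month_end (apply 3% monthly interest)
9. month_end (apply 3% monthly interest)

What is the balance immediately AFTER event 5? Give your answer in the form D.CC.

After 1 (deposit($200)): balance=$700.00 total_interest=$0.00
After 2 (deposit($500)): balance=$1200.00 total_interest=$0.00
After 3 (month_end (apply 3% monthly interest)): balance=$1236.00 total_interest=$36.00
After 4 (withdraw($100)): balance=$1136.00 total_interest=$36.00
After 5 (month_end (apply 3% monthly interest)): balance=$1170.08 total_interest=$70.08

Answer: 1170.08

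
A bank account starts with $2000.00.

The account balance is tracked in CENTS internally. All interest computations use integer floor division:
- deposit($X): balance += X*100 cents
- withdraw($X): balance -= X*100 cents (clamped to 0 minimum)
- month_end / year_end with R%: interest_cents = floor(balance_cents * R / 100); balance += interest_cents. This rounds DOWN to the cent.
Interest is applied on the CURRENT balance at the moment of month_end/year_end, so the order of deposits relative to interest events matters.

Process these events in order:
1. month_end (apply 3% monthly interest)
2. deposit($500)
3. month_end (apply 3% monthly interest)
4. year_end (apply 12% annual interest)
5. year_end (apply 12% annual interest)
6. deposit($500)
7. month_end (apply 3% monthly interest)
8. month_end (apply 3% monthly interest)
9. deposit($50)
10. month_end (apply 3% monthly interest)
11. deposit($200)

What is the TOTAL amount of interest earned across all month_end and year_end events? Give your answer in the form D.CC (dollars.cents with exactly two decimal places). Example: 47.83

Answer: 1162.14

Derivation:
After 1 (month_end (apply 3% monthly interest)): balance=$2060.00 total_interest=$60.00
After 2 (deposit($500)): balance=$2560.00 total_interest=$60.00
After 3 (month_end (apply 3% monthly interest)): balance=$2636.80 total_interest=$136.80
After 4 (year_end (apply 12% annual interest)): balance=$2953.21 total_interest=$453.21
After 5 (year_end (apply 12% annual interest)): balance=$3307.59 total_interest=$807.59
After 6 (deposit($500)): balance=$3807.59 total_interest=$807.59
After 7 (month_end (apply 3% monthly interest)): balance=$3921.81 total_interest=$921.81
After 8 (month_end (apply 3% monthly interest)): balance=$4039.46 total_interest=$1039.46
After 9 (deposit($50)): balance=$4089.46 total_interest=$1039.46
After 10 (month_end (apply 3% monthly interest)): balance=$4212.14 total_interest=$1162.14
After 11 (deposit($200)): balance=$4412.14 total_interest=$1162.14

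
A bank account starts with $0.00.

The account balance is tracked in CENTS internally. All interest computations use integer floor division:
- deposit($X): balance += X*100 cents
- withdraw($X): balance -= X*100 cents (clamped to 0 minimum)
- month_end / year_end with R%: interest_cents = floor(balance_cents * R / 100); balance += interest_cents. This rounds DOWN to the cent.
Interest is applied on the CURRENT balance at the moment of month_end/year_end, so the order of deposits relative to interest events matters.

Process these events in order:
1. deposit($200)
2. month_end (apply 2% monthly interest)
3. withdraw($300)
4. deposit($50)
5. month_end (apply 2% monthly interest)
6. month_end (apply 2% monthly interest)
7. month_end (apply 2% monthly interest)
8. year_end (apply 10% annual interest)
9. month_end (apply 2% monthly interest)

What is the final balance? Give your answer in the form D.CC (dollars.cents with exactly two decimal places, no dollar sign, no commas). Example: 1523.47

Answer: 59.52

Derivation:
After 1 (deposit($200)): balance=$200.00 total_interest=$0.00
After 2 (month_end (apply 2% monthly interest)): balance=$204.00 total_interest=$4.00
After 3 (withdraw($300)): balance=$0.00 total_interest=$4.00
After 4 (deposit($50)): balance=$50.00 total_interest=$4.00
After 5 (month_end (apply 2% monthly interest)): balance=$51.00 total_interest=$5.00
After 6 (month_end (apply 2% monthly interest)): balance=$52.02 total_interest=$6.02
After 7 (month_end (apply 2% monthly interest)): balance=$53.06 total_interest=$7.06
After 8 (year_end (apply 10% annual interest)): balance=$58.36 total_interest=$12.36
After 9 (month_end (apply 2% monthly interest)): balance=$59.52 total_interest=$13.52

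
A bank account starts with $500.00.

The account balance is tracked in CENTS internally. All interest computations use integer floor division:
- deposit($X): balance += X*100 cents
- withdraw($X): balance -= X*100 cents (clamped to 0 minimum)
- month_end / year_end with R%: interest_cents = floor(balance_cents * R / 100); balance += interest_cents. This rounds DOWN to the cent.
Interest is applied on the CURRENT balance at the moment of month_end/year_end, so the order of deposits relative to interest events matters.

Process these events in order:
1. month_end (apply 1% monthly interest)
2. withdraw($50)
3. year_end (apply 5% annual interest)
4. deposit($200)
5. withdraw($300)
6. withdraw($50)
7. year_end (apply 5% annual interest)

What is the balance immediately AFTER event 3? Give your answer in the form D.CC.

After 1 (month_end (apply 1% monthly interest)): balance=$505.00 total_interest=$5.00
After 2 (withdraw($50)): balance=$455.00 total_interest=$5.00
After 3 (year_end (apply 5% annual interest)): balance=$477.75 total_interest=$27.75

Answer: 477.75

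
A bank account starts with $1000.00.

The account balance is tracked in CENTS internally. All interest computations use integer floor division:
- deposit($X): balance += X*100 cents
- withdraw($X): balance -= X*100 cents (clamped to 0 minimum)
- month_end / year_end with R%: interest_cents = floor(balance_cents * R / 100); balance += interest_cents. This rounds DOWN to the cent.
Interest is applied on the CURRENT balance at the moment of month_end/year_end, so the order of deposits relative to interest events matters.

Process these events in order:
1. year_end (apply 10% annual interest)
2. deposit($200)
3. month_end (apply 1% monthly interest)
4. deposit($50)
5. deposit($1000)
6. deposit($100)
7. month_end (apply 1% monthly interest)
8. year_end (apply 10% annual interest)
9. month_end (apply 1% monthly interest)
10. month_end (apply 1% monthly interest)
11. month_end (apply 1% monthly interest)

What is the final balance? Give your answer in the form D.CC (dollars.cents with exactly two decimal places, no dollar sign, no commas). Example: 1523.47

Answer: 2819.29

Derivation:
After 1 (year_end (apply 10% annual interest)): balance=$1100.00 total_interest=$100.00
After 2 (deposit($200)): balance=$1300.00 total_interest=$100.00
After 3 (month_end (apply 1% monthly interest)): balance=$1313.00 total_interest=$113.00
After 4 (deposit($50)): balance=$1363.00 total_interest=$113.00
After 5 (deposit($1000)): balance=$2363.00 total_interest=$113.00
After 6 (deposit($100)): balance=$2463.00 total_interest=$113.00
After 7 (month_end (apply 1% monthly interest)): balance=$2487.63 total_interest=$137.63
After 8 (year_end (apply 10% annual interest)): balance=$2736.39 total_interest=$386.39
After 9 (month_end (apply 1% monthly interest)): balance=$2763.75 total_interest=$413.75
After 10 (month_end (apply 1% monthly interest)): balance=$2791.38 total_interest=$441.38
After 11 (month_end (apply 1% monthly interest)): balance=$2819.29 total_interest=$469.29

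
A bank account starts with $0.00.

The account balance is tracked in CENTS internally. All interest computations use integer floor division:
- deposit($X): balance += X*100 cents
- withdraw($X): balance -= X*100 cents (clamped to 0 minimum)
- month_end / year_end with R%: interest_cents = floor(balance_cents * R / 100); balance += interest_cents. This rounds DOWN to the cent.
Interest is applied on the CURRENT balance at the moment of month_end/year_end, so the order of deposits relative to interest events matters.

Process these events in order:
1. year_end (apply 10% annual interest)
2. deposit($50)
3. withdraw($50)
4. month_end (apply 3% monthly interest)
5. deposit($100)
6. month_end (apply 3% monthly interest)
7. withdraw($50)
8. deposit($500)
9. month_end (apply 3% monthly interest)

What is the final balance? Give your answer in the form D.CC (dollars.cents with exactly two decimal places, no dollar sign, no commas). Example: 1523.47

Answer: 569.59

Derivation:
After 1 (year_end (apply 10% annual interest)): balance=$0.00 total_interest=$0.00
After 2 (deposit($50)): balance=$50.00 total_interest=$0.00
After 3 (withdraw($50)): balance=$0.00 total_interest=$0.00
After 4 (month_end (apply 3% monthly interest)): balance=$0.00 total_interest=$0.00
After 5 (deposit($100)): balance=$100.00 total_interest=$0.00
After 6 (month_end (apply 3% monthly interest)): balance=$103.00 total_interest=$3.00
After 7 (withdraw($50)): balance=$53.00 total_interest=$3.00
After 8 (deposit($500)): balance=$553.00 total_interest=$3.00
After 9 (month_end (apply 3% monthly interest)): balance=$569.59 total_interest=$19.59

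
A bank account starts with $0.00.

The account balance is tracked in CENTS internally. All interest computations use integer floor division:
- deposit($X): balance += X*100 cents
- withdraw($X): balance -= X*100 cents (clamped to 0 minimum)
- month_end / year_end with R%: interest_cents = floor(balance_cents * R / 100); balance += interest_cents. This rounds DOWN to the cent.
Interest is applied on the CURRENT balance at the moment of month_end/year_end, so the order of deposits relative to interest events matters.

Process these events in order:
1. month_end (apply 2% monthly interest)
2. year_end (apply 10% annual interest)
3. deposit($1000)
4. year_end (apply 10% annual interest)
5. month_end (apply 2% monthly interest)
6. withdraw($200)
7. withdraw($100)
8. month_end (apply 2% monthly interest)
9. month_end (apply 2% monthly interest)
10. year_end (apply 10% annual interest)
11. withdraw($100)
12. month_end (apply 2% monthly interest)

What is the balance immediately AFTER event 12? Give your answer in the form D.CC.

Answer: 857.53

Derivation:
After 1 (month_end (apply 2% monthly interest)): balance=$0.00 total_interest=$0.00
After 2 (year_end (apply 10% annual interest)): balance=$0.00 total_interest=$0.00
After 3 (deposit($1000)): balance=$1000.00 total_interest=$0.00
After 4 (year_end (apply 10% annual interest)): balance=$1100.00 total_interest=$100.00
After 5 (month_end (apply 2% monthly interest)): balance=$1122.00 total_interest=$122.00
After 6 (withdraw($200)): balance=$922.00 total_interest=$122.00
After 7 (withdraw($100)): balance=$822.00 total_interest=$122.00
After 8 (month_end (apply 2% monthly interest)): balance=$838.44 total_interest=$138.44
After 9 (month_end (apply 2% monthly interest)): balance=$855.20 total_interest=$155.20
After 10 (year_end (apply 10% annual interest)): balance=$940.72 total_interest=$240.72
After 11 (withdraw($100)): balance=$840.72 total_interest=$240.72
After 12 (month_end (apply 2% monthly interest)): balance=$857.53 total_interest=$257.53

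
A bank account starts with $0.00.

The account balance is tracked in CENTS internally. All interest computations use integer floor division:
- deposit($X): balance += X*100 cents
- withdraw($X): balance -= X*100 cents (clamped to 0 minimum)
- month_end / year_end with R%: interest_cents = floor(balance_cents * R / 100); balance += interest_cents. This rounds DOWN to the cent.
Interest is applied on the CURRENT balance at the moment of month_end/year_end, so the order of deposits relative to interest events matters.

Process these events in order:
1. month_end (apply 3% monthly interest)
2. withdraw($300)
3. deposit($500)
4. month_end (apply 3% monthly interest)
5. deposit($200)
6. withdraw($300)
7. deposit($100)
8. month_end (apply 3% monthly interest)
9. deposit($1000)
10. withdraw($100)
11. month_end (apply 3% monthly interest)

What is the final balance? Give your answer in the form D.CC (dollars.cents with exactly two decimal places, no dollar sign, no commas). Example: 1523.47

Answer: 1473.36

Derivation:
After 1 (month_end (apply 3% monthly interest)): balance=$0.00 total_interest=$0.00
After 2 (withdraw($300)): balance=$0.00 total_interest=$0.00
After 3 (deposit($500)): balance=$500.00 total_interest=$0.00
After 4 (month_end (apply 3% monthly interest)): balance=$515.00 total_interest=$15.00
After 5 (deposit($200)): balance=$715.00 total_interest=$15.00
After 6 (withdraw($300)): balance=$415.00 total_interest=$15.00
After 7 (deposit($100)): balance=$515.00 total_interest=$15.00
After 8 (month_end (apply 3% monthly interest)): balance=$530.45 total_interest=$30.45
After 9 (deposit($1000)): balance=$1530.45 total_interest=$30.45
After 10 (withdraw($100)): balance=$1430.45 total_interest=$30.45
After 11 (month_end (apply 3% monthly interest)): balance=$1473.36 total_interest=$73.36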